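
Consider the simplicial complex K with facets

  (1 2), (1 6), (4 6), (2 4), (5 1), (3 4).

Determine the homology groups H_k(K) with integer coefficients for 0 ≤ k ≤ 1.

Fix the vertex order 1 < 2 < 3 < 4 < 5 < 6 and write every simplex with vertices in increasing order. Then dim K = 1 and the simplices of K are:

  0-simplices (6): [1], [2], [3], [4], [5], [6]
  1-simplices (6): [1,2], [1,5], [1,6], [2,4], [3,4], [4,6]

Hence C_0 ≅ Z^6, C_1 ≅ Z^6.

∂_1: C_1 → C_0 sends each edge [p,q] (with p < q) to q − p.
This gives a 6×6 integer matrix of rank 5; reducing to Smith normal form yields diagonal entries (1,1,1,1,1).

Now H_k = ker ∂_k / im ∂_{k+1}, so:

  H_0: rank C_0 − rank ∂_1 = 6 − 5 = 1, and the invariant factors of ∂_1 are all 1, so H_0 ≅ Z.
  H_1: rank ker ∂_1 − rank ∂_2 = (6 − 5) − 0 = 1, and there is no ∂_2, so H_1 ≅ Z.

H_0 ≅ Z,  H_1 ≅ Z.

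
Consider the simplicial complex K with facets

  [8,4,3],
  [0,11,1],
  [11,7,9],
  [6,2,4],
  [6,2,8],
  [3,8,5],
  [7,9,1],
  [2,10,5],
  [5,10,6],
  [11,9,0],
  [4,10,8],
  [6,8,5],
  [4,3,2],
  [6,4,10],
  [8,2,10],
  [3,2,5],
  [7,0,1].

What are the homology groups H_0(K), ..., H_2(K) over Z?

Take the total order 0 < 1 < 2 < 3 < 4 < 5 < 6 < 7 < 8 < 9 < 10 < 11 on the vertex set. Then K (dimension 2) consists of the simplices:

  0-simplices (12): [0], [1], [2], [3], [4], [5], [6], [7], [8], [9], [10], [11]
  1-simplices (28): (28 of them)
  2-simplices (17): [0,1,7], [0,1,11], [0,9,11], [1,7,9], [2,3,4], [2,3,5], [2,4,6], [2,5,10], [2,6,8], [2,8,10], [3,4,8], [3,5,8], [4,6,10], [4,8,10], [5,6,8], [5,6,10], [7,9,11]

so the chain groups are C_0 ≅ Z^12, C_1 ≅ Z^28, C_2 ≅ Z^17.

The boundary map ∂_1: C_1 → C_0 sends each edge [p,q] (with p < q) to q − p.
The 12×28 boundary matrix has rank 10 and Smith normal form diag(1,1,1,1,1,1,1,1,1,1).

The boundary map ∂_2: C_2 → C_1 maps a triangle to the signed sum of its edges. For instance
  ∂[0,9,11] = [9,11] − [0,11] + [0,9],
  ∂[2,3,4] = [3,4] − [2,4] + [2,3].
This gives a 28×17 integer matrix of rank 17; reducing to Smith normal form yields diagonal entries (1,1,1,1,1,1,1,1,1,1,1,1,1,1,1,1,2).

From H_k ≅ ker(∂_k) / im(∂_{k+1}) we obtain:

  H_0: rank C_0 − rank ∂_1 = 12 − 10 = 2, and the invariant factors of ∂_1 are all 1, so H_0 ≅ Z^2.
  H_1: rank ker ∂_1 − rank ∂_2 = (28 − 10) − 17 = 1, and ∂_2 has invariant factor 2 > 1, so H_1 ≅ Z ⊕ Z/2.
  H_2: rank ker ∂_2 − rank ∂_3 = (17 − 17) − 0 = 0, and there is no ∂_3, so H_2 ≅ 0.

As a check, the Euler characteristic is 12 − 28 + 17 = 1, which agrees with 2 − 1 + 0 = 1.
(K is a triangulation of the disjoint union of the real projective plane RP^2 and the Möbius band.)

H_0 ≅ Z^2,  H_1 ≅ Z ⊕ Z/2,  H_2 = 0.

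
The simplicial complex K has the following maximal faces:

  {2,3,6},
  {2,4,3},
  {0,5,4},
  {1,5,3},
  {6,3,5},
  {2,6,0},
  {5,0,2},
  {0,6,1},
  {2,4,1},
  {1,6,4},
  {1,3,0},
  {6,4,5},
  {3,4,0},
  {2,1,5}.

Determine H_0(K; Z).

Order the vertices as 0 < 1 < 2 < 3 < 4 < 5 < 6. Listing each simplex with vertices in this order, K has dimension 2 with simplices:

  0-simplices (7): [0], [1], [2], [3], [4], [5], [6]
  1-simplices (21): [0,1], [0,2], [0,3], [0,4], [0,5], [0,6], [1,2], [1,3], [1,4], [1,5], [1,6], [2,3], [2,4], [2,5], [2,6], [3,4], [3,5], [3,6], [4,5], [4,6], [5,6]
  2-simplices (14): [0,1,3], [0,1,6], [0,2,5], [0,2,6], [0,3,4], [0,4,5], [1,2,4], [1,2,5], [1,3,5], [1,4,6], [2,3,4], [2,3,6], [3,5,6], [4,5,6]

so the chain groups are C_0 ≅ Z^7, C_1 ≅ Z^21, C_2 ≅ Z^14.

The boundary map ∂_1: C_1 → C_0 maps an edge to its endpoints' difference, ∂[p,q] = q − p. For instance
  ∂[0,3] = [3] − [0].
This gives a 7×21 integer matrix of rank 6; reducing to Smith normal form yields diagonal entries (1,1,1,1,1,1).

∂_2: C_2 → C_1 sends each 2-simplex [p,q,r] to [q,r] − [p,r] + [p,q]. For instance
  ∂[2,3,4] = [3,4] − [2,4] + [2,3],
  ∂[0,1,3] = [1,3] − [0,3] + [0,1].
As a 21×14 matrix over Z this has rank 13, with invariant factors (1,1,1,1,1,1,1,1,1,1,1,1,1).

From H_k ≅ ker(∂_k) / im(∂_{k+1}) we obtain:

  H_0: rank C_0 − rank ∂_1 = 7 − 6 = 1, and the invariant factors of ∂_1 are all 1, so H_0 = Z.

H_0 ≅ Z.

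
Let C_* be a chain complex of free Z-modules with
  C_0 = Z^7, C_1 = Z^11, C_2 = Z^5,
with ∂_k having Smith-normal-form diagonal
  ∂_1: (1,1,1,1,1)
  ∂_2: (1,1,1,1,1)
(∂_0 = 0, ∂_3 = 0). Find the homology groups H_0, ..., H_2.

H_0 ≅ Z^2,  H_1 ≅ Z,  H_2 = 0.

H_0: b_0 = 7 − 0 − 5 = 2; torsion from ∂_1 factors > 1: none. So H_0 ≅ Z^2.
H_1: b_1 = 11 − 5 − 5 = 1; torsion from ∂_2 factors > 1: none. So H_1 ≅ Z.
H_2: b_2 = 5 − 5 − 0 = 0; torsion from ∂_3 factors > 1: none. So H_2 ≅ 0.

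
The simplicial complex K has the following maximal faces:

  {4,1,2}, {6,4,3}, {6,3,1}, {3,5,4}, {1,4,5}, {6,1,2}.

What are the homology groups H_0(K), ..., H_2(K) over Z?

K has 6 vertices, 12 edges, 6 triangles.
rank ∂_0 = 0, rank ∂_1 = 5 ⇒ b_0 = 6 − 0 − 5 = 1; all invariant factors of ∂_1 are 1 so no torsion. So H_0 = Z.
rank ∂_1 = 5, rank ∂_2 = 6 ⇒ b_1 = 12 − 5 − 6 = 1; all invariant factors of ∂_2 are 1 so no torsion. So H_1 = Z.
rank ∂_2 = 6, rank ∂_3 = 0 ⇒ b_2 = 6 − 6 − 0 = 0. So H_2 = 0.

H_0 ≅ Z,  H_1 ≅ Z,  H_2 = 0.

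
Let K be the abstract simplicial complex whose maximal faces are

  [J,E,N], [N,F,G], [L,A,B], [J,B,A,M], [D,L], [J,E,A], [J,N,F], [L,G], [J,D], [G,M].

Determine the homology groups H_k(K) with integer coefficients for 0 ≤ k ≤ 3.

Take the total order A < B < D < E < F < G < J < L < M < N on the vertex set. Then K (dimension 3) consists of the simplices:

  0-simplices (10): A, B, D, E, F, G, J, L, M, N
  1-simplices (20): AB, AE, AJ, AL, AM, BJ, BL, BM, DJ, DL, EJ, EN, FG, FJ, FN, GL, GM, GN, JM, JN
  2-simplices (9): ABJ, ABL, ABM, AEJ, AJM, BJM, EJN, FGN, FJN
  3-simplices (1): ABJM

giving chain groups C_0 ≅ Z^10, C_1 ≅ Z^20, C_2 ≅ Z^9, C_3 ≅ Z^1.

The boundary map ∂_1: C_1 → C_0 sends each edge [p,q] (with p < q) to q − p. For instance
  ∂BM = M − B.
As a 10×20 matrix over Z this has rank 9, with invariant factors (1,1,1,1,1,1,1,1,1).

∂_2: C_2 → C_1 acts by ∂[p,q,r] = [q,r] − [p,r] + [p,q]. For instance
  ∂ABL = BL − AL + AB,
  ∂FGN = GN − FN + FG.
The 20×9 boundary matrix has rank 8 and Smith normal form diag(1,1,1,1,1,1,1,1).

∂_3: C_3 → C_2 sends each 3-simplex σ to the alternating sum Σ_i (−1)^i (σ with its i-th vertex removed). For instance
  ∂ABJM = BJM − AJM + ABM − ABJ.
This gives a 9×1 integer matrix of rank 1; reducing to Smith normal form yields diagonal entries (1).

Computing H_k = (kernel of ∂_k) / (image of ∂_{k+1}):

  H_0: rank C_0 − rank ∂_1 = 10 − 9 = 1, and the invariant factors of ∂_1 are all 1, so H_0 ≅ Z.
  H_1: rank ker ∂_1 − rank ∂_2 = (20 − 9) − 8 = 3, and the invariant factors of ∂_2 are all 1, so H_1 ≅ Z^3.
  H_2: rank ker ∂_2 − rank ∂_3 = (9 − 8) − 1 = 0, and the invariant factors of ∂_3 are all 1, so H_2 ≅ 0.
  H_3: rank ker ∂_3 − rank ∂_4 = (1 − 1) − 0 = 0, and there is no ∂_4, so H_3 ≅ 0.

H_0 = Z,  H_1 = Z^3,  H_2 = 0,  H_3 = 0.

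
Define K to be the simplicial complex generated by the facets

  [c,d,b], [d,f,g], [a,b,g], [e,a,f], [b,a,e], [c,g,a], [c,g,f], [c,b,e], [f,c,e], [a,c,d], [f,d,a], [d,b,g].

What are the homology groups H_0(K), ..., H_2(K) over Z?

Order the vertices as a < b < c < d < e < f < g. Listing each simplex with vertices in this order, K has dimension 2 with simplices:

  0-simplices (7): a, b, c, d, e, f, g
  1-simplices (18): ab, ac, ad, ae, af, ag, bc, bd, be, bg, cd, ce, cf, cg, df, dg, ef, fg
  2-simplices (12): abe, abg, acd, acg, adf, aef, bcd, bce, bdg, cef, cfg, dfg

giving chain groups C_0 ≅ Z^7, C_1 ≅ Z^18, C_2 ≅ Z^12.

Boundary ∂_1: C_1 → C_0 is given by ∂[p,q] = [q] − [p]. For instance
  ∂dg = g − d.
As a 7×18 matrix over Z this has rank 6, with invariant factors (1,1,1,1,1,1).

Boundary ∂_2: C_2 → C_1 maps a triangle to the signed sum of its edges. For instance
  ∂cef = ef − cf + ce,
  ∂acd = cd − ad + ac.
The 18×12 boundary matrix has rank 12 and Smith normal form diag(1,1,1,1,1,1,1,1,1,1,1,2).

Computing H_k = (kernel of ∂_k) / (image of ∂_{k+1}):

  H_0: rank C_0 − rank ∂_1 = 7 − 6 = 1, and the invariant factors of ∂_1 are all 1, so H_0 ≅ Z.
  H_1: rank ker ∂_1 − rank ∂_2 = (18 − 6) − 12 = 0, and ∂_2 has invariant factor 2 > 1, so H_1 ≅ Z/2Z.
  H_2: rank ker ∂_2 − rank ∂_3 = (12 − 12) − 0 = 0, and there is no ∂_3, so H_2 ≅ 0.

(K is a triangulation of the real projective plane RP^2.)

H_0 ≅ Z,  H_1 ≅ Z/2Z,  H_2 = 0.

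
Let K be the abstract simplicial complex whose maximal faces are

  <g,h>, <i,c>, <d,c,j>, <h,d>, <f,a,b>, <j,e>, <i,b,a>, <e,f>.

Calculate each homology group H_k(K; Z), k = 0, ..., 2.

Take the total order a < b < c < d < e < f < g < h < i < j on the vertex set. Then K (dimension 2) consists of the simplices:

  0-simplices (10): a, b, c, d, e, f, g, h, i, j
  1-simplices (13): ab, af, ai, bf, bi, cd, ci, cj, dh, dj, ef, ej, gh
  2-simplices (3): abf, abi, cdj

giving chain groups C_0 ≅ Z^10, C_1 ≅ Z^13, C_2 ≅ Z^3.

Boundary ∂_1: C_1 → C_0 maps an edge to its endpoints' difference, ∂[p,q] = q − p. For instance
  ∂dj = j − d.
As a 10×13 matrix over Z this has rank 9, with invariant factors (1,1,1,1,1,1,1,1,1).

The boundary map ∂_2: C_2 → C_1 acts by ∂[p,q,r] = [q,r] − [p,r] + [p,q]. For instance
  ∂cdj = dj − cj + cd,
  ∂abf = bf − af + ab.
The resulting 13×3 matrix has rank 3, and its Smith normal form has invariant factors (1,1,1).

From H_k ≅ ker(∂_k) / im(∂_{k+1}) we obtain:

  H_0: rank C_0 − rank ∂_1 = 10 − 9 = 1, and the invariant factors of ∂_1 are all 1, so H_0 ≅ Z.
  H_1: rank ker ∂_1 − rank ∂_2 = (13 − 9) − 3 = 1, and the invariant factors of ∂_2 are all 1, so H_1 ≅ Z.
  H_2: rank ker ∂_2 − rank ∂_3 = (3 − 3) − 0 = 0, and there is no ∂_3, so H_2 ≅ 0.

H_0 = Z,  H_1 = Z,  H_2 = 0.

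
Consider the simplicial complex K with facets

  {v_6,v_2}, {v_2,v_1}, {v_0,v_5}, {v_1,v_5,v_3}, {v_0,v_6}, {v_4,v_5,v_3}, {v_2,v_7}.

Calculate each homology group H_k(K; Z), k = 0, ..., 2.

Fix the vertex order v_0 < v_1 < v_2 < v_3 < v_4 < v_5 < v_6 < v_7 and write every simplex with vertices in increasing order. Then dim K = 2 and the simplices of K are:

  0-simplices (8): [v_0], [v_1], [v_2], [v_3], [v_4], [v_5], [v_6], [v_7]
  1-simplices (10): [v_0,v_5], [v_0,v_6], [v_1,v_2], [v_1,v_3], [v_1,v_5], [v_2,v_6], [v_2,v_7], [v_3,v_4], [v_3,v_5], [v_4,v_5]
  2-simplices (2): [v_1,v_3,v_5], [v_3,v_4,v_5]

Hence C_0 ≅ Z^8, C_1 ≅ Z^10, C_2 ≅ Z^2.

The boundary map ∂_1: C_1 → C_0 is given by ∂[p,q] = [q] − [p]. For instance
  ∂[v_0,v_5] = [v_5] − [v_0].
The resulting 8×10 matrix has rank 7, and its Smith normal form has invariant factors (1,1,1,1,1,1,1).

∂_2: C_2 → C_1 acts by ∂[p,q,r] = [q,r] − [p,r] + [p,q]. For instance
  ∂[v_1,v_3,v_5] = [v_3,v_5] − [v_1,v_5] + [v_1,v_3],
  ∂[v_3,v_4,v_5] = [v_4,v_5] − [v_3,v_5] + [v_3,v_4].
This gives a 10×2 integer matrix of rank 2; reducing to Smith normal form yields diagonal entries (1,1).

Computing H_k = (kernel of ∂_k) / (image of ∂_{k+1}):

  H_0: rank C_0 − rank ∂_1 = 8 − 7 = 1, and the invariant factors of ∂_1 are all 1, so H_0 = Z.
  H_1: rank ker ∂_1 − rank ∂_2 = (10 − 7) − 2 = 1, and the invariant factors of ∂_2 are all 1, so H_1 = Z.
  H_2: rank ker ∂_2 − rank ∂_3 = (2 − 2) − 0 = 0, and there is no ∂_3, so H_2 = 0.

As a check, the Euler characteristic is 8 − 10 + 2 = 0, which agrees with 1 − 1 + 0 = 0.

H_0 ≅ Z,  H_1 ≅ Z,  H_2 = 0.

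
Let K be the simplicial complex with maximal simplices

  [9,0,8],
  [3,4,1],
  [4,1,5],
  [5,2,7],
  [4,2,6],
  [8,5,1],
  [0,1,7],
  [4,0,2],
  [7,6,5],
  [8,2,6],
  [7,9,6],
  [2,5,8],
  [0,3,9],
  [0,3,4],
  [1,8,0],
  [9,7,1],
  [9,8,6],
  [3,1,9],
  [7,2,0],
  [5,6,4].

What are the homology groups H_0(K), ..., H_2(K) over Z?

H_0 ≅ Z,  H_1 ≅ Z ⊕ Z/2Z,  H_2 = 0.

Take the total order 0 < 1 < 2 < 3 < 4 < 5 < 6 < 7 < 8 < 9 on the vertex set. Then K (dimension 2) consists of the simplices:

  0-simplices (10): [0], [1], [2], [3], [4], [5], [6], [7], [8], [9]
  1-simplices (30): (30 of them)
  2-simplices (20): (20 of them)

giving chain groups C_0 ≅ Z^10, C_1 ≅ Z^30, C_2 ≅ Z^20.

The boundary map ∂_1: C_1 → C_0 maps an edge to its endpoints' difference, ∂[p,q] = q − p. For instance
  ∂[3,4] = [4] − [3].
This gives a 10×30 integer matrix of rank 9; reducing to Smith normal form yields diagonal entries (1,1,1,1,1,1,1,1,1).

Boundary ∂_2: C_2 → C_1 maps a triangle to the signed sum of its edges. For instance
  ∂[2,4,6] = [4,6] − [2,6] + [2,4],
  ∂[1,5,8] = [5,8] − [1,8] + [1,5].
This gives a 30×20 integer matrix of rank 20; reducing to Smith normal form yields diagonal entries (1,1,1,1,1,1,1,1,1,1,1,1,1,1,1,1,1,1,1,2).

From H_k ≅ ker(∂_k) / im(∂_{k+1}) we obtain:

  H_0: rank C_0 − rank ∂_1 = 10 − 9 = 1, and the invariant factors of ∂_1 are all 1, so H_0 ≅ Z.
  H_1: rank ker ∂_1 − rank ∂_2 = (30 − 9) − 20 = 1, and ∂_2 has invariant factor 2 > 1, so H_1 ≅ Z ⊕ Z/2Z.
  H_2: rank ker ∂_2 − rank ∂_3 = (20 − 20) − 0 = 0, and there is no ∂_3, so H_2 ≅ 0.

(K is a triangulation of the Klein bottle.)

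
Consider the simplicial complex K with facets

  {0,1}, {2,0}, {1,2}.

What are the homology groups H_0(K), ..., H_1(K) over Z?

We work with the vertex ordering 0 < 1 < 2. The simplices of K, each written with vertices in increasing order, are:

  0-simplices (3): [0], [1], [2]
  1-simplices (3): [0,1], [0,2], [1,2]

Hence C_0 ≅ Z^3, C_1 ≅ Z^3.

∂_1: C_1 → C_0 sends each edge [p,q] (with p < q) to q − p. For instance
  ∂[0,1] = [1] − [0].
The resulting 3×3 matrix has rank 2, and its Smith normal form has invariant factors (1,1).

Reading off H_k = ker ∂_k / im ∂_{k+1}:

  H_0: rank C_0 − rank ∂_1 = 3 − 2 = 1, and the invariant factors of ∂_1 are all 1, so H_0 = Z.
  H_1: rank ker ∂_1 − rank ∂_2 = (3 − 2) − 0 = 1, and there is no ∂_2, so H_1 = Z.

(K is a triangulation of the circle S^1.)

H_0 ≅ Z,  H_1 ≅ Z.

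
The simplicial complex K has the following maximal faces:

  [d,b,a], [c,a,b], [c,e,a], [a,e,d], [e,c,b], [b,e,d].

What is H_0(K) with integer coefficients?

Take the total order a < b < c < d < e on the vertex set. Then K (dimension 2) consists of the simplices:

  0-simplices (5): a, b, c, d, e
  1-simplices (9): ab, ac, ad, ae, bc, bd, be, ce, de
  2-simplices (6): abc, abd, ace, ade, bce, bde

giving chain groups C_0 ≅ Z^5, C_1 ≅ Z^9, C_2 ≅ Z^6.

∂_1: C_1 → C_0 maps an edge to its endpoints' difference, ∂[p,q] = q − p. For instance
  ∂be = e − b.
This gives a 5×9 integer matrix of rank 4; reducing to Smith normal form yields diagonal entries (1,1,1,1).

∂_2: C_2 → C_1 sends each 2-simplex [p,q,r] to [q,r] − [p,r] + [p,q]. For instance
  ∂abc = bc − ac + ab,
  ∂ade = de − ae + ad.
This gives a 9×6 integer matrix of rank 5; reducing to Smith normal form yields diagonal entries (1,1,1,1,1).

Now H_k = ker ∂_k / im ∂_{k+1}, so:

  H_0: rank C_0 − rank ∂_1 = 5 − 4 = 1, and the invariant factors of ∂_1 are all 1, so H_0 ≅ Z.

H_0 ≅ Z.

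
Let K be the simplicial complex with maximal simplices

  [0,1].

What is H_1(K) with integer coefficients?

Fix the vertex order 0 < 1 and write every simplex with vertices in increasing order. Then dim K = 1 and the simplices of K are:

  0-simplices (2): [0], [1]
  1-simplices (1): [0,1]

so the chain groups are C_0 ≅ Z^2, C_1 ≅ Z^1.

Boundary ∂_1: C_1 → C_0 is given by ∂[p,q] = [q] − [p]. For instance
  ∂[0,1] = [1] − [0].
As a 2×1 matrix over Z this has rank 1, with invariant factors (1).

Reading off H_k = ker ∂_k / im ∂_{k+1}:

  H_1: rank ker ∂_1 − rank ∂_2 = (1 − 1) − 0 = 0, and there is no ∂_2, so H_1 = 0.

H_1 = 0.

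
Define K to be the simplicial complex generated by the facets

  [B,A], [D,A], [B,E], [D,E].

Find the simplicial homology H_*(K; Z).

H_0 ≅ Z,  H_1 ≅ Z.

Fix the vertex order A < B < D < E and write every simplex with vertices in increasing order. Then dim K = 1 and the simplices of K are:

  0-simplices (4): A, B, D, E
  1-simplices (4): AB, AD, BE, DE

Hence C_0 ≅ Z^4, C_1 ≅ Z^4.

Boundary ∂_1: C_1 → C_0 is given by ∂[p,q] = [q] − [p]. For instance
  ∂DE = E − D.
This gives a 4×4 integer matrix of rank 3; reducing to Smith normal form yields diagonal entries (1,1,1).

Reading off H_k = ker ∂_k / im ∂_{k+1}:

  H_0: rank C_0 − rank ∂_1 = 4 − 3 = 1, and the invariant factors of ∂_1 are all 1, so H_0 = Z.
  H_1: rank ker ∂_1 − rank ∂_2 = (4 − 3) − 0 = 1, and there is no ∂_2, so H_1 = Z.

As a check, the Euler characteristic is 4 − 4 = 0, which agrees with 1 − 1 = 0.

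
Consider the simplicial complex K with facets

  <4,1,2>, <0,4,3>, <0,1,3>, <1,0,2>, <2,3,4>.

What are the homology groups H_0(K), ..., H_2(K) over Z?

H_0 = Z,  H_1 = Z,  H_2 = 0.

Take the total order 0 < 1 < 2 < 3 < 4 on the vertex set. Then K (dimension 2) consists of the simplices:

  0-simplices (5): [0], [1], [2], [3], [4]
  1-simplices (10): [0,1], [0,2], [0,3], [0,4], [1,2], [1,3], [1,4], [2,3], [2,4], [3,4]
  2-simplices (5): [0,1,2], [0,1,3], [0,3,4], [1,2,4], [2,3,4]

so the chain groups are C_0 ≅ Z^5, C_1 ≅ Z^10, C_2 ≅ Z^5.

Boundary ∂_1: C_1 → C_0 maps an edge to its endpoints' difference, ∂[p,q] = q − p.
As a 5×10 matrix over Z this has rank 4, with invariant factors (1,1,1,1).

∂_2: C_2 → C_1 acts by ∂[p,q,r] = [q,r] − [p,r] + [p,q]. For instance
  ∂[0,1,3] = [1,3] − [0,3] + [0,1],
  ∂[2,3,4] = [3,4] − [2,4] + [2,3].
The resulting 10×5 matrix has rank 5, and its Smith normal form has invariant factors (1,1,1,1,1).

Reading off H_k = ker ∂_k / im ∂_{k+1}:

  H_0: rank C_0 − rank ∂_1 = 5 − 4 = 1, and the invariant factors of ∂_1 are all 1, so H_0 = Z.
  H_1: rank ker ∂_1 − rank ∂_2 = (10 − 4) − 5 = 1, and the invariant factors of ∂_2 are all 1, so H_1 = Z.
  H_2: rank ker ∂_2 − rank ∂_3 = (5 − 5) − 0 = 0, and there is no ∂_3, so H_2 = 0.

As a check, the Euler characteristic is 5 − 10 + 5 = 0, which agrees with 1 − 1 + 0 = 0.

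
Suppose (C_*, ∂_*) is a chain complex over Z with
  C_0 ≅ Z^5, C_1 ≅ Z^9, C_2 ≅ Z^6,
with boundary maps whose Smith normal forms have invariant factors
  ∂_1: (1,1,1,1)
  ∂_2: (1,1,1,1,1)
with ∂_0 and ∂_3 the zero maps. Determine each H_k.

H_0: b_0 = 5 − 0 − 4 = 1; torsion from ∂_1 factors > 1: none. So H_0 = Z.
H_1: b_1 = 9 − 4 − 5 = 0; torsion from ∂_2 factors > 1: none. So H_1 = 0.
H_2: b_2 = 6 − 5 − 0 = 1; torsion from ∂_3 factors > 1: none. So H_2 = Z.

H_0 = Z,  H_1 = 0,  H_2 = Z.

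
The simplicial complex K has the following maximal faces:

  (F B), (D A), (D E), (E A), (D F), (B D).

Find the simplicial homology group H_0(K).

H_0 = Z.

Fix the vertex order A < B < D < E < F and write every simplex with vertices in increasing order. Then dim K = 1 and the simplices of K are:

  0-simplices (5): A, B, D, E, F
  1-simplices (6): AD, AE, BD, BF, DE, DF

so the chain groups are C_0 ≅ Z^5, C_1 ≅ Z^6.

∂_1: C_1 → C_0 sends each edge [p,q] (with p < q) to q − p. For instance
  ∂BF = F − B.
The 5×6 boundary matrix has rank 4 and Smith normal form diag(1,1,1,1).

Computing H_k = (kernel of ∂_k) / (image of ∂_{k+1}):

  H_0: rank C_0 − rank ∂_1 = 5 − 4 = 1, and the invariant factors of ∂_1 are all 1, so H_0 = Z.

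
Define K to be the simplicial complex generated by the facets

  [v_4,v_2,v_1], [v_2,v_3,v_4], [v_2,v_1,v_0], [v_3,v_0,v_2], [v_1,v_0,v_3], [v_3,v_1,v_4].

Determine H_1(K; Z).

H_1 = 0.

K has 5 vertices, 9 edges, 6 triangles.
rank ∂_1 = 4, rank ∂_2 = 5 ⇒ b_1 = 9 − 4 − 5 = 0; all invariant factors of ∂_2 are 1 so no torsion. So H_1 = 0.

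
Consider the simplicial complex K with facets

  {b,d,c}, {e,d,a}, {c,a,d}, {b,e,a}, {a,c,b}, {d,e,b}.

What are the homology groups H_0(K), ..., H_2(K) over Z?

H_0 ≅ Z,  H_1 = 0,  H_2 ≅ Z.

K has 5 vertices, 9 edges, 6 triangles.
rank ∂_0 = 0, rank ∂_1 = 4 ⇒ b_0 = 5 − 0 − 4 = 1; all invariant factors of ∂_1 are 1 so no torsion. So H_0 = Z.
rank ∂_1 = 4, rank ∂_2 = 5 ⇒ b_1 = 9 − 4 − 5 = 0; all invariant factors of ∂_2 are 1 so no torsion. So H_1 = 0.
rank ∂_2 = 5, rank ∂_3 = 0 ⇒ b_2 = 6 − 5 − 0 = 1. So H_2 = Z.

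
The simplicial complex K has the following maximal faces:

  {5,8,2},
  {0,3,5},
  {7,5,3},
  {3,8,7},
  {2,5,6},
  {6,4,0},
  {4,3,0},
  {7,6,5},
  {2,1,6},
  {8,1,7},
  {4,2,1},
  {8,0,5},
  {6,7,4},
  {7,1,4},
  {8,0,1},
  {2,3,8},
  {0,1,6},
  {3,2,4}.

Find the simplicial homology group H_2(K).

Fix the vertex order 0 < 1 < 2 < 3 < 4 < 5 < 6 < 7 < 8 and write every simplex with vertices in increasing order. Then dim K = 2 and the simplices of K are:

  0-simplices (9): [0], [1], [2], [3], [4], [5], [6], [7], [8]
  1-simplices (27): (27 of them)
  2-simplices (18): [0,1,6], [0,1,8], [0,3,4], [0,3,5], [0,4,6], [0,5,8], [1,2,4], [1,2,6], [1,4,7], [1,7,8], [2,3,4], [2,3,8], [2,5,6], [2,5,8], [3,5,7], [3,7,8], [4,6,7], [5,6,7]

Hence C_0 ≅ Z^9, C_1 ≅ Z^27, C_2 ≅ Z^18.

∂_1: C_1 → C_0 maps an edge to its endpoints' difference, ∂[p,q] = q − p. For instance
  ∂[4,6] = [6] − [4].
The resulting 9×27 matrix has rank 8, and its Smith normal form has invariant factors (1,1,1,1,1,1,1,1).

∂_2: C_2 → C_1 maps a triangle to the signed sum of its edges. For instance
  ∂[3,5,7] = [5,7] − [3,7] + [3,5],
  ∂[2,3,4] = [3,4] − [2,4] + [2,3].
As a 27×18 matrix over Z this has rank 18, with invariant factors (1,1,1,1,1,1,1,1,1,1,1,1,1,1,1,1,1,2).

From H_k ≅ ker(∂_k) / im(∂_{k+1}) we obtain:

  H_2: rank ker ∂_2 − rank ∂_3 = (18 − 18) − 0 = 0, and there is no ∂_3, so H_2 ≅ 0.

H_2 ≅ 0.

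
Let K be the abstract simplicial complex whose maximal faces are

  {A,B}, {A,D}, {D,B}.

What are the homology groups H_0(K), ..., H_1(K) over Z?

Fix the vertex order A < B < D and write every simplex with vertices in increasing order. Then dim K = 1 and the simplices of K are:

  0-simplices (3): A, B, D
  1-simplices (3): AB, AD, BD

giving chain groups C_0 ≅ Z^3, C_1 ≅ Z^3.

The boundary map ∂_1: C_1 → C_0 sends each edge [p,q] (with p < q) to q − p. For instance
  ∂BD = D − B.
As a 3×3 matrix over Z this has rank 2, with invariant factors (1,1).

Computing H_k = (kernel of ∂_k) / (image of ∂_{k+1}):

  H_0: rank C_0 − rank ∂_1 = 3 − 2 = 1, and the invariant factors of ∂_1 are all 1, so H_0 = Z.
  H_1: rank ker ∂_1 − rank ∂_2 = (3 − 2) − 0 = 1, and there is no ∂_2, so H_1 = Z.

H_0 = Z,  H_1 = Z.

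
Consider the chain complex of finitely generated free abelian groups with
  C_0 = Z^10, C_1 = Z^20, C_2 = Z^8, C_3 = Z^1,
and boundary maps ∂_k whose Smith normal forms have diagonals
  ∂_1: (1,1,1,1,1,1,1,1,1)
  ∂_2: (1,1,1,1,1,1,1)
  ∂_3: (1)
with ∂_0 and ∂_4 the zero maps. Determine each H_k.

H_0 ≅ Z,  H_1 ≅ Z^4,  H_2 = 0,  H_3 = 0.

H_0: b_0 = 10 − 0 − 9 = 1; torsion from ∂_1 factors > 1: none. So H_0 ≅ Z.
H_1: b_1 = 20 − 9 − 7 = 4; torsion from ∂_2 factors > 1: none. So H_1 ≅ Z^4.
H_2: b_2 = 8 − 7 − 1 = 0; torsion from ∂_3 factors > 1: none. So H_2 ≅ 0.
H_3: b_3 = 1 − 1 − 0 = 0; torsion from ∂_4 factors > 1: none. So H_3 ≅ 0.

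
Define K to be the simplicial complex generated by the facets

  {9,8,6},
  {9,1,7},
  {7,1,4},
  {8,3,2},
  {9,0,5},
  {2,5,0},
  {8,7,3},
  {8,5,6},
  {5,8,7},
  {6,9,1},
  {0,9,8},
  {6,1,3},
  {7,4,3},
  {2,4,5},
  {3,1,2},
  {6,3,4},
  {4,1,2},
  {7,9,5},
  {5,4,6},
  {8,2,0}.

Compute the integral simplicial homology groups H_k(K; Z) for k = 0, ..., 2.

K has 10 vertices, 30 edges, 20 triangles.
rank ∂_0 = 0, rank ∂_1 = 9 ⇒ b_0 = 10 − 0 − 9 = 1; all invariant factors of ∂_1 are 1 so no torsion. So H_0 = Z.
rank ∂_1 = 9, rank ∂_2 = 20 ⇒ b_1 = 30 − 9 − 20 = 1; ∂_2 has invariant factor(s) [2] giving torsion. So H_1 = Z ⊕ Z/2.
rank ∂_2 = 20, rank ∂_3 = 0 ⇒ b_2 = 20 − 20 − 0 = 0. So H_2 = 0.

H_0 = Z,  H_1 = Z ⊕ Z/2,  H_2 = 0.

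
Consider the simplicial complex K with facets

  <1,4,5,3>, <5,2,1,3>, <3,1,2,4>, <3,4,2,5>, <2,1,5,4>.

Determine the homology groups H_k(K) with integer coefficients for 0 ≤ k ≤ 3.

Order the vertices as 1 < 2 < 3 < 4 < 5. Listing each simplex with vertices in this order, K has dimension 3 with simplices:

  0-simplices (5): [1], [2], [3], [4], [5]
  1-simplices (10): [1,2], [1,3], [1,4], [1,5], [2,3], [2,4], [2,5], [3,4], [3,5], [4,5]
  2-simplices (10): [1,2,3], [1,2,4], [1,2,5], [1,3,4], [1,3,5], [1,4,5], [2,3,4], [2,3,5], [2,4,5], [3,4,5]
  3-simplices (5): [1,2,3,4], [1,2,3,5], [1,2,4,5], [1,3,4,5], [2,3,4,5]

giving chain groups C_0 ≅ Z^5, C_1 ≅ Z^10, C_2 ≅ Z^10, C_3 ≅ Z^5.

∂_1: C_1 → C_0 is given by ∂[p,q] = [q] − [p]. For instance
  ∂[3,4] = [4] − [3].
This gives a 5×10 integer matrix of rank 4; reducing to Smith normal form yields diagonal entries (1,1,1,1).

Boundary ∂_2: C_2 → C_1 acts by ∂[p,q,r] = [q,r] − [p,r] + [p,q]. For instance
  ∂[2,3,5] = [3,5] − [2,5] + [2,3],
  ∂[1,2,4] = [2,4] − [1,4] + [1,2].
The 10×10 boundary matrix has rank 6 and Smith normal form diag(1,1,1,1,1,1).

∂_3: C_3 → C_2 sends each 3-simplex σ to the alternating sum Σ_i (−1)^i (σ with its i-th vertex removed). For instance
  ∂[1,2,3,4] = [2,3,4] − [1,3,4] + [1,2,4] − [1,2,3],
  ∂[2,3,4,5] = [3,4,5] − [2,4,5] + [2,3,5] − [2,3,4].
As a 10×5 matrix over Z this has rank 4, with invariant factors (1,1,1,1).

From H_k ≅ ker(∂_k) / im(∂_{k+1}) we obtain:

  H_0: rank C_0 − rank ∂_1 = 5 − 4 = 1, and the invariant factors of ∂_1 are all 1, so H_0 = Z.
  H_1: rank ker ∂_1 − rank ∂_2 = (10 − 4) − 6 = 0, and the invariant factors of ∂_2 are all 1, so H_1 = 0.
  H_2: rank ker ∂_2 − rank ∂_3 = (10 − 6) − 4 = 0, and the invariant factors of ∂_3 are all 1, so H_2 = 0.
  H_3: rank ker ∂_3 − rank ∂_4 = (5 − 4) − 0 = 1, and there is no ∂_4, so H_3 = Z.

As a check, the Euler characteristic is 5 − 10 + 10 − 5 = 0, which agrees with 1 − 0 + 0 − 1 = 0.

H_0 ≅ Z,  H_1 = 0,  H_2 = 0,  H_3 ≅ Z.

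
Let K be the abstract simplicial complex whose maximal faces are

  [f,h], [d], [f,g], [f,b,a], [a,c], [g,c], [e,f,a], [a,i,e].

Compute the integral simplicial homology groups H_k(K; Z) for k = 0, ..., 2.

H_0 = Z^2,  H_1 = Z,  H_2 = 0.

Order the vertices as a < b < c < d < e < f < g < h < i. Listing each simplex with vertices in this order, K has dimension 2 with simplices:

  0-simplices (9): a, b, c, d, e, f, g, h, i
  1-simplices (11): ab, ac, ae, af, ai, bf, cg, ef, ei, fg, fh
  2-simplices (3): abf, aef, aei

so the chain groups are C_0 ≅ Z^9, C_1 ≅ Z^11, C_2 ≅ Z^3.

∂_1: C_1 → C_0 maps an edge to its endpoints' difference, ∂[p,q] = q − p. For instance
  ∂ae = e − a.
This gives a 9×11 integer matrix of rank 7; reducing to Smith normal form yields diagonal entries (1,1,1,1,1,1,1).

∂_2: C_2 → C_1 sends each 2-simplex [p,q,r] to [q,r] − [p,r] + [p,q]. For instance
  ∂abf = bf − af + ab,
  ∂aei = ei − ai + ae.
As a 11×3 matrix over Z this has rank 3, with invariant factors (1,1,1).

Now H_k = ker ∂_k / im ∂_{k+1}, so:

  H_0: rank C_0 − rank ∂_1 = 9 − 7 = 2, and the invariant factors of ∂_1 are all 1, so H_0 = Z^2.
  H_1: rank ker ∂_1 − rank ∂_2 = (11 − 7) − 3 = 1, and the invariant factors of ∂_2 are all 1, so H_1 = Z.
  H_2: rank ker ∂_2 − rank ∂_3 = (3 − 3) − 0 = 0, and there is no ∂_3, so H_2 = 0.

As a check, the Euler characteristic is 9 − 11 + 3 = 1, which agrees with 2 − 1 + 0 = 1.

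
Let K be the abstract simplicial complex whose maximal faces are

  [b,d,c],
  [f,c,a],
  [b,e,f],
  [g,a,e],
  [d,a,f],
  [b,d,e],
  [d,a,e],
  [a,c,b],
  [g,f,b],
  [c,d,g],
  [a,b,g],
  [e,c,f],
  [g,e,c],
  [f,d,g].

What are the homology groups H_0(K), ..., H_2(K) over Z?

Take the total order a < b < c < d < e < f < g on the vertex set. Then K (dimension 2) consists of the simplices:

  0-simplices (7): a, b, c, d, e, f, g
  1-simplices (21): ab, ac, ad, ae, af, ag, bc, bd, be, bf, bg, cd, ce, cf, cg, de, df, dg, ef, eg, fg
  2-simplices (14): abc, abg, acf, ade, adf, aeg, bcd, bde, bef, bfg, cdg, cef, ceg, dfg

giving chain groups C_0 ≅ Z^7, C_1 ≅ Z^21, C_2 ≅ Z^14.

Boundary ∂_1: C_1 → C_0 is given by ∂[p,q] = [q] − [p].
As a 7×21 matrix over Z this has rank 6, with invariant factors (1,1,1,1,1,1).

Boundary ∂_2: C_2 → C_1 sends each 2-simplex [p,q,r] to [q,r] − [p,r] + [p,q]. For instance
  ∂acf = cf − af + ac,
  ∂bfg = fg − bg + bf.
As a 21×14 matrix over Z this has rank 13, with invariant factors (1,1,1,1,1,1,1,1,1,1,1,1,1).

Now H_k = ker ∂_k / im ∂_{k+1}, so:

  H_0: rank C_0 − rank ∂_1 = 7 − 6 = 1, and the invariant factors of ∂_1 are all 1, so H_0 = Z.
  H_1: rank ker ∂_1 − rank ∂_2 = (21 − 6) − 13 = 2, and the invariant factors of ∂_2 are all 1, so H_1 = Z^2.
  H_2: rank ker ∂_2 − rank ∂_3 = (14 − 13) − 0 = 1, and there is no ∂_3, so H_2 = Z.

(K is a triangulation of the torus T^2.)

H_0 ≅ Z,  H_1 ≅ Z^2,  H_2 ≅ Z.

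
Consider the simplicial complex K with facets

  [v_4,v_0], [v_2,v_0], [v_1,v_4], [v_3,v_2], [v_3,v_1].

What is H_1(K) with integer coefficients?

H_1 = Z.

Order the vertices as v_0 < v_1 < v_2 < v_3 < v_4. Listing each simplex with vertices in this order, K has dimension 1 with simplices:

  0-simplices (5): [v_0], [v_1], [v_2], [v_3], [v_4]
  1-simplices (5): [v_0,v_2], [v_0,v_4], [v_1,v_3], [v_1,v_4], [v_2,v_3]

so the chain groups are C_0 ≅ Z^5, C_1 ≅ Z^5.

The boundary map ∂_1: C_1 → C_0 sends each edge [p,q] (with p < q) to q − p. For instance
  ∂[v_0,v_4] = [v_4] − [v_0].
As a 5×5 matrix over Z this has rank 4, with invariant factors (1,1,1,1).

Reading off H_k = ker ∂_k / im ∂_{k+1}:

  H_1: rank ker ∂_1 − rank ∂_2 = (5 − 4) − 0 = 1, and there is no ∂_2, so H_1 = Z.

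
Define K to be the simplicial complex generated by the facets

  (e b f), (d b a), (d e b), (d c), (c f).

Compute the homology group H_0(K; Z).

Take the total order a < b < c < d < e < f on the vertex set. Then K (dimension 2) consists of the simplices:

  0-simplices (6): a, b, c, d, e, f
  1-simplices (9): ab, ad, bd, be, bf, cd, cf, de, ef
  2-simplices (3): abd, bde, bef

giving chain groups C_0 ≅ Z^6, C_1 ≅ Z^9, C_2 ≅ Z^3.

∂_1: C_1 → C_0 sends each edge [p,q] (with p < q) to q − p.
The 6×9 boundary matrix has rank 5 and Smith normal form diag(1,1,1,1,1).

∂_2: C_2 → C_1 acts by ∂[p,q,r] = [q,r] − [p,r] + [p,q]. For instance
  ∂abd = bd − ad + ab,
  ∂bde = de − be + bd.
This gives a 9×3 integer matrix of rank 3; reducing to Smith normal form yields diagonal entries (1,1,1).

Reading off H_k = ker ∂_k / im ∂_{k+1}:

  H_0: rank C_0 − rank ∂_1 = 6 − 5 = 1, and the invariant factors of ∂_1 are all 1, so H_0 ≅ Z.

H_0 = Z.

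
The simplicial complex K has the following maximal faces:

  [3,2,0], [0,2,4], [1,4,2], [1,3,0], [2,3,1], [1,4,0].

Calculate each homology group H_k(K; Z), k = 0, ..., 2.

H_0 = Z,  H_1 = 0,  H_2 = Z.

K has 5 vertices, 9 edges, 6 triangles.
rank ∂_0 = 0, rank ∂_1 = 4 ⇒ b_0 = 5 − 0 − 4 = 1; all invariant factors of ∂_1 are 1 so no torsion. So H_0 ≅ Z.
rank ∂_1 = 4, rank ∂_2 = 5 ⇒ b_1 = 9 − 4 − 5 = 0; all invariant factors of ∂_2 are 1 so no torsion. So H_1 ≅ 0.
rank ∂_2 = 5, rank ∂_3 = 0 ⇒ b_2 = 6 − 5 − 0 = 1. So H_2 ≅ Z.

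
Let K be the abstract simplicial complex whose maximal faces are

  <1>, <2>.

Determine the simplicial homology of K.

H_0 = Z^2.

Fix the vertex order 1 < 2 and write every simplex with vertices in increasing order. Then dim K = 0 and the simplices of K are:

  0-simplices (2): [1], [2]

Hence C_0 ≅ Z^2.

Computing H_k = (kernel of ∂_k) / (image of ∂_{k+1}):

  H_0: rank C_0 − rank ∂_1 = 2 − 0 = 2, and there is no ∂_1, so H_0 ≅ Z^2.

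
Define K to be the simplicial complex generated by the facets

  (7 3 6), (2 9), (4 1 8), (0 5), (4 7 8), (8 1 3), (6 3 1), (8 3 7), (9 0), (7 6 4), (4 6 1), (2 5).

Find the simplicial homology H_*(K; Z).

H_0 ≅ Z^2,  H_1 ≅ Z,  H_2 ≅ Z.

Take the total order 0 < 1 < 2 < 3 < 4 < 5 < 6 < 7 < 8 < 9 on the vertex set. Then K (dimension 2) consists of the simplices:

  0-simplices (10): [0], [1], [2], [3], [4], [5], [6], [7], [8], [9]
  1-simplices (16): [0,5], [0,9], [1,3], [1,4], [1,6], [1,8], [2,5], [2,9], [3,6], [3,7], [3,8], [4,6], [4,7], [4,8], [6,7], [7,8]
  2-simplices (8): [1,3,6], [1,3,8], [1,4,6], [1,4,8], [3,6,7], [3,7,8], [4,6,7], [4,7,8]

giving chain groups C_0 ≅ Z^10, C_1 ≅ Z^16, C_2 ≅ Z^8.

Boundary ∂_1: C_1 → C_0 is given by ∂[p,q] = [q] − [p]. For instance
  ∂[6,7] = [7] − [6].
The resulting 10×16 matrix has rank 8, and its Smith normal form has invariant factors (1,1,1,1,1,1,1,1).

∂_2: C_2 → C_1 sends each 2-simplex [p,q,r] to [q,r] − [p,r] + [p,q]. For instance
  ∂[3,7,8] = [7,8] − [3,8] + [3,7],
  ∂[1,4,8] = [4,8] − [1,8] + [1,4].
The resulting 16×8 matrix has rank 7, and its Smith normal form has invariant factors (1,1,1,1,1,1,1).

From H_k ≅ ker(∂_k) / im(∂_{k+1}) we obtain:

  H_0: rank C_0 − rank ∂_1 = 10 − 8 = 2, and the invariant factors of ∂_1 are all 1, so H_0 = Z^2.
  H_1: rank ker ∂_1 − rank ∂_2 = (16 − 8) − 7 = 1, and the invariant factors of ∂_2 are all 1, so H_1 = Z.
  H_2: rank ker ∂_2 − rank ∂_3 = (8 − 7) − 0 = 1, and there is no ∂_3, so H_2 = Z.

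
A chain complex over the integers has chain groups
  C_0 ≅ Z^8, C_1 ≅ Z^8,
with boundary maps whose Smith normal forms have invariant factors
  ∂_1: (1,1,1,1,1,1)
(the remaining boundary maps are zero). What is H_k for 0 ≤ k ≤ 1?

H_0 = Z^2,  H_1 = Z^2.

H_0: b_0 = 8 − 0 − 6 = 2; torsion from ∂_1 factors > 1: none. So H_0 = Z^2.
H_1: b_1 = 8 − 6 − 0 = 2; torsion from ∂_2 factors > 1: none. So H_1 = Z^2.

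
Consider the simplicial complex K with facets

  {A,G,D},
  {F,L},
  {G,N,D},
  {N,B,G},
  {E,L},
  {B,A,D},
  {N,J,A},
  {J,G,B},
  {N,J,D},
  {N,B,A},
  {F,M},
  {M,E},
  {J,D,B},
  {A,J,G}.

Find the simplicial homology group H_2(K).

Order the vertices as A < B < D < E < F < G < J < L < M < N. Listing each simplex with vertices in this order, K has dimension 2 with simplices:

  0-simplices (10): A, B, D, E, F, G, J, L, M, N
  1-simplices (19): AB, AD, AG, AJ, AN, BD, BG, BJ, BN, DG, DJ, DN, EL, EM, FL, FM, GJ, GN, JN
  2-simplices (10): ABD, ABN, ADG, AGJ, AJN, BDJ, BGJ, BGN, DGN, DJN

so the chain groups are C_0 ≅ Z^10, C_1 ≅ Z^19, C_2 ≅ Z^10.

Boundary ∂_1: C_1 → C_0 is given by ∂[p,q] = [q] − [p]. For instance
  ∂BN = N − B.
The 10×19 boundary matrix has rank 8 and Smith normal form diag(1,1,1,1,1,1,1,1).

∂_2: C_2 → C_1 sends each 2-simplex [p,q,r] to [q,r] − [p,r] + [p,q]. For instance
  ∂ADG = DG − AG + AD,
  ∂DJN = JN − DN + DJ.
The 19×10 boundary matrix has rank 10 and Smith normal form diag(1,1,1,1,1,1,1,1,1,2).

From H_k ≅ ker(∂_k) / im(∂_{k+1}) we obtain:

  H_2: rank ker ∂_2 − rank ∂_3 = (10 − 10) − 0 = 0, and there is no ∂_3, so H_2 ≅ 0.

(K is a triangulation of the disjoint union of the circle S^1 and the real projective plane RP^2.)

H_2 ≅ 0.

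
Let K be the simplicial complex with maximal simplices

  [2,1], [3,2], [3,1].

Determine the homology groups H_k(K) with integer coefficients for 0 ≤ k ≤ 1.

K has 3 vertices, 3 edges.
rank ∂_0 = 0, rank ∂_1 = 2 ⇒ b_0 = 3 − 0 − 2 = 1; all invariant factors of ∂_1 are 1 so no torsion. So H_0 ≅ Z.
rank ∂_1 = 2, rank ∂_2 = 0 ⇒ b_1 = 3 − 2 − 0 = 1. So H_1 ≅ Z.

H_0 = Z,  H_1 = Z.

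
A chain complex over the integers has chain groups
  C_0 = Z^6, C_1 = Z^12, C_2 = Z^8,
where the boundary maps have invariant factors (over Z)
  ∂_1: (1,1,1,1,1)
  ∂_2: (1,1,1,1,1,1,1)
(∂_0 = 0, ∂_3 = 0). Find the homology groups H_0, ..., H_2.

H_0: b_0 = 6 − 0 − 5 = 1; torsion from ∂_1 factors > 1: none. So H_0 ≅ Z.
H_1: b_1 = 12 − 5 − 7 = 0; torsion from ∂_2 factors > 1: none. So H_1 ≅ 0.
H_2: b_2 = 8 − 7 − 0 = 1; torsion from ∂_3 factors > 1: none. So H_2 ≅ Z.

H_0 ≅ Z,  H_1 = 0,  H_2 ≅ Z.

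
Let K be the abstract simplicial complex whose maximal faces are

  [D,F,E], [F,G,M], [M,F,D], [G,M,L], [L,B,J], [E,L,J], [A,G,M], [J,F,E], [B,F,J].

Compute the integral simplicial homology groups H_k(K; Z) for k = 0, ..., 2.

Order the vertices as A < B < D < E < F < G < J < L < M. Listing each simplex with vertices in this order, K has dimension 2 with simplices:

  0-simplices (9): A, B, D, E, F, G, J, L, M
  1-simplices (18): AG, AM, BF, BJ, BL, DE, DF, DM, EF, EJ, EL, FG, FJ, FM, GL, GM, JL, LM
  2-simplices (9): AGM, BFJ, BJL, DEF, DFM, EFJ, EJL, FGM, GLM

Hence C_0 ≅ Z^9, C_1 ≅ Z^18, C_2 ≅ Z^9.

∂_1: C_1 → C_0 sends each edge [p,q] (with p < q) to q − p. For instance
  ∂EL = L − E.
The resulting 9×18 matrix has rank 8, and its Smith normal form has invariant factors (1,1,1,1,1,1,1,1).

∂_2: C_2 → C_1 sends each 2-simplex [p,q,r] to [q,r] − [p,r] + [p,q]. For instance
  ∂EFJ = FJ − EJ + EF,
  ∂BFJ = FJ − BJ + BF.
As a 18×9 matrix over Z this has rank 9, with invariant factors (1,1,1,1,1,1,1,1,1).

From H_k ≅ ker(∂_k) / im(∂_{k+1}) we obtain:

  H_0: rank C_0 − rank ∂_1 = 9 − 8 = 1, and the invariant factors of ∂_1 are all 1, so H_0 = Z.
  H_1: rank ker ∂_1 − rank ∂_2 = (18 − 8) − 9 = 1, and the invariant factors of ∂_2 are all 1, so H_1 = Z.
  H_2: rank ker ∂_2 − rank ∂_3 = (9 − 9) − 0 = 0, and there is no ∂_3, so H_2 = 0.

H_0 = Z,  H_1 = Z,  H_2 = 0.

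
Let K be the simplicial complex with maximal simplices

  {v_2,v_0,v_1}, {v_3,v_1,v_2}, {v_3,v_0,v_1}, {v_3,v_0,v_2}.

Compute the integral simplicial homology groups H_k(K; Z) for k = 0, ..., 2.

We work with the vertex ordering v_0 < v_1 < v_2 < v_3. The simplices of K, each written with vertices in increasing order, are:

  0-simplices (4): [v_0], [v_1], [v_2], [v_3]
  1-simplices (6): [v_0,v_1], [v_0,v_2], [v_0,v_3], [v_1,v_2], [v_1,v_3], [v_2,v_3]
  2-simplices (4): [v_0,v_1,v_2], [v_0,v_1,v_3], [v_0,v_2,v_3], [v_1,v_2,v_3]

Hence C_0 ≅ Z^4, C_1 ≅ Z^6, C_2 ≅ Z^4.

∂_1: C_1 → C_0 is given by ∂[p,q] = [q] − [p].
The resulting 4×6 matrix has rank 3, and its Smith normal form has invariant factors (1,1,1).

The boundary map ∂_2: C_2 → C_1 acts by ∂[p,q,r] = [q,r] − [p,r] + [p,q]. For instance
  ∂[v_1,v_2,v_3] = [v_2,v_3] − [v_1,v_3] + [v_1,v_2],
  ∂[v_0,v_1,v_2] = [v_1,v_2] − [v_0,v_2] + [v_0,v_1].
This gives a 6×4 integer matrix of rank 3; reducing to Smith normal form yields diagonal entries (1,1,1).

Computing H_k = (kernel of ∂_k) / (image of ∂_{k+1}):

  H_0: rank C_0 − rank ∂_1 = 4 − 3 = 1, and the invariant factors of ∂_1 are all 1, so H_0 ≅ Z.
  H_1: rank ker ∂_1 − rank ∂_2 = (6 − 3) − 3 = 0, and the invariant factors of ∂_2 are all 1, so H_1 ≅ 0.
  H_2: rank ker ∂_2 − rank ∂_3 = (4 − 3) − 0 = 1, and there is no ∂_3, so H_2 ≅ Z.

(K is a triangulation of the 2-sphere S^2.)

H_0 ≅ Z,  H_1 = 0,  H_2 ≅ Z.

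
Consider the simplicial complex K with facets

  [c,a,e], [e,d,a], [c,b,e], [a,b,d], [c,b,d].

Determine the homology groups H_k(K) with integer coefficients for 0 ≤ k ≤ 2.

H_0 ≅ Z,  H_1 ≅ Z,  H_2 = 0.

We work with the vertex ordering a < b < c < d < e. The simplices of K, each written with vertices in increasing order, are:

  0-simplices (5): a, b, c, d, e
  1-simplices (10): ab, ac, ad, ae, bc, bd, be, cd, ce, de
  2-simplices (5): abd, ace, ade, bcd, bce

Hence C_0 ≅ Z^5, C_1 ≅ Z^10, C_2 ≅ Z^5.

Boundary ∂_1: C_1 → C_0 is given by ∂[p,q] = [q] − [p].
The 5×10 boundary matrix has rank 4 and Smith normal form diag(1,1,1,1).

Boundary ∂_2: C_2 → C_1 sends each 2-simplex [p,q,r] to [q,r] − [p,r] + [p,q]. For instance
  ∂bce = ce − be + bc,
  ∂ade = de − ae + ad.
The resulting 10×5 matrix has rank 5, and its Smith normal form has invariant factors (1,1,1,1,1).

Now H_k = ker ∂_k / im ∂_{k+1}, so:

  H_0: rank C_0 − rank ∂_1 = 5 − 4 = 1, and the invariant factors of ∂_1 are all 1, so H_0 ≅ Z.
  H_1: rank ker ∂_1 − rank ∂_2 = (10 − 4) − 5 = 1, and the invariant factors of ∂_2 are all 1, so H_1 ≅ Z.
  H_2: rank ker ∂_2 − rank ∂_3 = (5 − 5) − 0 = 0, and there is no ∂_3, so H_2 ≅ 0.

As a check, the Euler characteristic is 5 − 10 + 5 = 0, which agrees with 1 − 1 + 0 = 0.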